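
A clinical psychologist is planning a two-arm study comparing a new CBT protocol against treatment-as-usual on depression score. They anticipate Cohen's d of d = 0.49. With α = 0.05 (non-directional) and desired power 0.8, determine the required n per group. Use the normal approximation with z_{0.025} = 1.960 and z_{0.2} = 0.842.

n = 66 per group

For two independent groups with equal n: n = 2·((z_{α/2} + z_β) / d)².
z_{α/2} + z_β = 1.960 + 0.842 = 2.802.
n = 2 × (2.802 / 0.49)² = 2 × 5.718² = 2 × 32.70 = 65.4.
Round up to the next whole participant.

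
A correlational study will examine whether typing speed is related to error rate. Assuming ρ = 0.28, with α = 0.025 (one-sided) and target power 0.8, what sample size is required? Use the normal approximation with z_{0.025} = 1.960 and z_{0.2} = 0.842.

Fisher's z: C = ½·ln((1+r)/(1−r)) = ½·ln(1.7778) = 0.2877.
n = ((z_{α} + z_β)/C)² + 3.
(1.960 + 0.842) / 0.2877 = 2.802 / 0.2877 = 9.739.
n = 9.739² + 3 = 94.85 + 3 = 97.9.
Round up.

n = 98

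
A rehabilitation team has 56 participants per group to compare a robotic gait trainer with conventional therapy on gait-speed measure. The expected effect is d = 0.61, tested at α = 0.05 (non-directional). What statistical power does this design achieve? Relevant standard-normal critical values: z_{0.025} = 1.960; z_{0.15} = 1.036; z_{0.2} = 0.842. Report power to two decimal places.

For two equal groups, power = Φ(d·√(n/2) − z_{α/2}).
d·√(n/2) = 0.61 × √(56/2) = 0.61 × 5.292 = 3.228.
z_β = 3.228 − 1.960 = 1.268.
Power = Φ(1.268) = 0.898.

power ≈ 0.90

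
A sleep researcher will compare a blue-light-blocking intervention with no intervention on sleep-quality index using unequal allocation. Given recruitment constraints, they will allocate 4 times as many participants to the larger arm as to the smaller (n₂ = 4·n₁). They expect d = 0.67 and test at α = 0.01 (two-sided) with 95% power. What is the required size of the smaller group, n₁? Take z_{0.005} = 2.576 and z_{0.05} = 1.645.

n₁ = 50

With allocation ratio k = n₂/n₁ = 4, Var(x̄₁−x̄₂) = σ²(1/n₁ + 1/(k·n₁)) = σ²·(k+1)/(k·n₁).
So n₁ = (1 + 1/k)·((z_{α/2} + z_β)/d)² = 1.250 × (4.221/0.67)².
n₁ = 1.250 × 39.69 = 49.6.
Round up: n₁ = 50, giving n₂ = 4 × 50 = 200.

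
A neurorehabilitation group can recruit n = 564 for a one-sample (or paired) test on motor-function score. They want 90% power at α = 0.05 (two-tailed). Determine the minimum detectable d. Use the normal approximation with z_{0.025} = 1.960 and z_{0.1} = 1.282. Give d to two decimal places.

d_min ≈ 0.14

For a single sample (or paired design) of n = 564: d_min = (z_{α/2} + z_β)/√n.
z-sum = 1.960 + 1.282 = 3.242.
d_min = 3.242 / √564 = 3.242 / 23.749 = 0.137.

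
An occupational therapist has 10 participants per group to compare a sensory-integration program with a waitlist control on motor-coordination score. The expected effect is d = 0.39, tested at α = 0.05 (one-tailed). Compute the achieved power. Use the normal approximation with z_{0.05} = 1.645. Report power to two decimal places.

For two equal groups, power = Φ(d·√(n/2) − z_{α}).
d·√(n/2) = 0.39 × √(10/2) = 0.39 × 2.236 = 0.872.
z_β = 0.872 − 1.645 = -0.773.
Power = Φ(-0.773) = 0.220.

power ≈ 0.22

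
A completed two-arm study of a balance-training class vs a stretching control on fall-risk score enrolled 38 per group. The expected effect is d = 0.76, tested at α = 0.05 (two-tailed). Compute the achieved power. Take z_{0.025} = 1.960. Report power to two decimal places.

For two equal groups, power = Φ(d·√(n/2) − z_{α/2}).
d·√(n/2) = 0.76 × √(38/2) = 0.76 × 4.359 = 3.313.
z_β = 3.313 − 1.960 = 1.353.
Power = Φ(1.353) = 0.912.

power ≈ 0.91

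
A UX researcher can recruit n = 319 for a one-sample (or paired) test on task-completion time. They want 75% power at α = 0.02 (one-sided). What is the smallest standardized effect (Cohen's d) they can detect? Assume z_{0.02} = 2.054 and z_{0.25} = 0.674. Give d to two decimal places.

For a single sample (or paired design) of n = 319: d_min = (z_{α} + z_β)/√n.
z-sum = 2.054 + 0.674 = 2.728.
d_min = 2.728 / √319 = 2.728 / 17.861 = 0.153.

d_min ≈ 0.15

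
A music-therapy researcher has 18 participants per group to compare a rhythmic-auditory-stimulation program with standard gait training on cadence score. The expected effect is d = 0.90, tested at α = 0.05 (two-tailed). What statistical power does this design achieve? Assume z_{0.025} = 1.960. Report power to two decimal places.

For two equal groups, power = Φ(d·√(n/2) − z_{α/2}).
d·√(n/2) = 0.90 × √(18/2) = 0.90 × 3.000 = 2.700.
z_β = 2.700 − 1.960 = 0.740.
Power = Φ(0.740) = 0.770.

power ≈ 0.77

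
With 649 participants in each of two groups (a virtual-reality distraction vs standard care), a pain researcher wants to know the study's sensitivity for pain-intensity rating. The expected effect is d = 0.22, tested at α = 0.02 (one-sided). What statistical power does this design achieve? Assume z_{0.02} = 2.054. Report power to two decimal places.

power ≈ 0.97

For two equal groups, power = Φ(d·√(n/2) − z_{α}).
d·√(n/2) = 0.22 × √(649/2) = 0.22 × 18.014 = 3.963.
z_β = 3.963 − 2.054 = 1.909.
Power = Φ(1.909) = 0.972.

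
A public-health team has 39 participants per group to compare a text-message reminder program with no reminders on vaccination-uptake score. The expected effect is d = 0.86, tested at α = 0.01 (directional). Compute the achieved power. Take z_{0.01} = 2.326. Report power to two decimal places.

For two equal groups, power = Φ(d·√(n/2) − z_{α}).
d·√(n/2) = 0.86 × √(39/2) = 0.86 × 4.416 = 3.798.
z_β = 3.798 − 2.326 = 1.472.
Power = Φ(1.472) = 0.929.

power ≈ 0.93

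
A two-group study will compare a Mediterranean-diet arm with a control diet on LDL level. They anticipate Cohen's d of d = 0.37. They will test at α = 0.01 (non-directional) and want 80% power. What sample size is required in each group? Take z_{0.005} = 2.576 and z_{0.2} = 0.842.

For two independent groups with equal n: n = 2·((z_{α/2} + z_β) / d)².
z_{α/2} + z_β = 2.576 + 0.842 = 3.418.
n = 2 × (3.418 / 0.37)² = 2 × 9.238² = 2 × 85.34 = 170.7.
Round up to the next whole participant.

n = 171 per group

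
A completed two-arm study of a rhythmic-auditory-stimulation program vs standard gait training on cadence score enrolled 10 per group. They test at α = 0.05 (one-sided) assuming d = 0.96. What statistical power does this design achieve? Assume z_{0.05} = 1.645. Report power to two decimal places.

For two equal groups, power = Φ(d·√(n/2) − z_{α}).
d·√(n/2) = 0.96 × √(10/2) = 0.96 × 2.236 = 2.147.
z_β = 2.147 − 1.645 = 0.502.
Power = Φ(0.502) = 0.692.

power ≈ 0.69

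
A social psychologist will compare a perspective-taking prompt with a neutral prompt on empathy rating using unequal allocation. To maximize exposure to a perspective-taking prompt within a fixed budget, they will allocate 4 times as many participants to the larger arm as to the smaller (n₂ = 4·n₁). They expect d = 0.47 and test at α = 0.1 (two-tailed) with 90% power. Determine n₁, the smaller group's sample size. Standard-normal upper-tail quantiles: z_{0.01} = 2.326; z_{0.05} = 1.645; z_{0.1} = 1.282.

n₁ = 49

With allocation ratio k = n₂/n₁ = 4, Var(x̄₁−x̄₂) = σ²(1/n₁ + 1/(k·n₁)) = σ²·(k+1)/(k·n₁).
So n₁ = (1 + 1/k)·((z_{α/2} + z_β)/d)² = 1.250 × (2.927/0.47)².
n₁ = 1.250 × 38.78 = 48.5.
Round up: n₁ = 49, giving n₂ = 4 × 49 = 196.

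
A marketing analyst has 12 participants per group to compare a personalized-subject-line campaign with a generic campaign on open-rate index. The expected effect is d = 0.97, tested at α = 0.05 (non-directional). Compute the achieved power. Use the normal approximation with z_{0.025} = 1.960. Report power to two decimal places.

For two equal groups, power = Φ(d·√(n/2) − z_{α/2}).
d·√(n/2) = 0.97 × √(12/2) = 0.97 × 2.449 = 2.376.
z_β = 2.376 − 1.960 = 0.416.
Power = Φ(0.416) = 0.661.

power ≈ 0.66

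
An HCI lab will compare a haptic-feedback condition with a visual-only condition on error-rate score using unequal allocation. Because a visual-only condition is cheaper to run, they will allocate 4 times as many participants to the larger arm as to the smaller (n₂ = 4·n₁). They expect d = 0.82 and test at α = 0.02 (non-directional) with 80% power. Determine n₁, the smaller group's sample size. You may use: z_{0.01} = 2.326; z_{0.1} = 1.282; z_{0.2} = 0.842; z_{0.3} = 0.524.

With allocation ratio k = n₂/n₁ = 4, Var(x̄₁−x̄₂) = σ²(1/n₁ + 1/(k·n₁)) = σ²·(k+1)/(k·n₁).
So n₁ = (1 + 1/k)·((z_{α/2} + z_β)/d)² = 1.250 × (3.168/0.82)².
n₁ = 1.250 × 14.93 = 18.7.
Round up: n₁ = 19, giving n₂ = 4 × 19 = 76.

n₁ = 19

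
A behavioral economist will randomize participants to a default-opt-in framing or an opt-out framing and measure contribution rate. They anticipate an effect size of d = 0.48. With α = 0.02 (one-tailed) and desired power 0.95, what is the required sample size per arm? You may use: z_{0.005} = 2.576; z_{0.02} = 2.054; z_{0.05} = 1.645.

For two independent groups with equal n: n = 2·((z_{α} + z_β) / d)².
z_{α} + z_β = 2.054 + 1.645 = 3.699.
n = 2 × (3.699 / 0.48)² = 2 × 7.706² = 2 × 59.39 = 118.8.
Round up to the next whole participant.

n = 119 per group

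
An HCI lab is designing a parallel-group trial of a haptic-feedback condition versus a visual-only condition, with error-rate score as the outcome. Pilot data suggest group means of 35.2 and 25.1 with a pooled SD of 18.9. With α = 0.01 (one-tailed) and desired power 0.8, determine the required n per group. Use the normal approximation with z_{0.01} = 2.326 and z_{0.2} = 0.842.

n = 71 per group

Cohen's d = |M₁ − M₂| / SD_pooled = |35.2 − 25.1| / 18.9 = 10.1 / 18.9 = 0.534.
For two independent groups with equal n: n = 2·((z_{α} + z_β) / d)².
z_{α} + z_β = 2.326 + 0.842 = 3.168.
n = 2 × (3.168 / 0.534)² = 2 × 5.933² = 2 × 35.20 = 70.4.
Round up to the next whole participant.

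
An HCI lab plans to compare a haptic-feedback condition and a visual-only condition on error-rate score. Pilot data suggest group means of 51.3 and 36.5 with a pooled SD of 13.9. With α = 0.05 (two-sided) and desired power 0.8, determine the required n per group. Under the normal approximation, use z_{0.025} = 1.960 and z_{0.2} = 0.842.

Cohen's d = |M₁ − M₂| / SD_pooled = |51.3 − 36.5| / 13.9 = 14.8 / 13.9 = 1.065.
For two independent groups with equal n: n = 2·((z_{α/2} + z_β) / d)².
z_{α/2} + z_β = 1.960 + 0.842 = 2.802.
n = 2 × (2.802 / 1.065)² = 2 × 2.631² = 2 × 6.92 = 13.8.
Round up to the next whole participant.

n = 14 per group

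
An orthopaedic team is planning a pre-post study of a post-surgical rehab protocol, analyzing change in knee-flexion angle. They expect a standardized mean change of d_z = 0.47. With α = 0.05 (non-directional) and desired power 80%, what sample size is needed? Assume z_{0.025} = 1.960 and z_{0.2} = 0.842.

n = 36 pairs

For a paired (one-sample on differences) test: n = ((z_{α/2} + z_β) / d)².
z_{α/2} + z_β = 1.960 + 0.842 = 2.802.
n = (2.802 / 0.47)² = 5.962² = 35.54.
Round up.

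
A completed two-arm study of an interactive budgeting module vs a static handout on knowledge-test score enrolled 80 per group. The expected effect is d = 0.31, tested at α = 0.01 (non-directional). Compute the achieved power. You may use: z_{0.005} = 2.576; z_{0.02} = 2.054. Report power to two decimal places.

For two equal groups, power = Φ(d·√(n/2) − z_{α/2}).
d·√(n/2) = 0.31 × √(80/2) = 0.31 × 6.325 = 1.961.
z_β = 1.961 − 2.576 = -0.615.
Power = Φ(-0.615) = 0.269.

power ≈ 0.27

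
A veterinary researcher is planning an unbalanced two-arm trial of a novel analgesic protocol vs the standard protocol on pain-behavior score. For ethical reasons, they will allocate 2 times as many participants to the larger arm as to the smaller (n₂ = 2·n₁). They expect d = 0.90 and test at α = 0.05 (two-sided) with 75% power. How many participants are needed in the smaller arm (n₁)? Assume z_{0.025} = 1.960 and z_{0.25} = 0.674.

n₁ = 13

With allocation ratio k = n₂/n₁ = 2, Var(x̄₁−x̄₂) = σ²(1/n₁ + 1/(k·n₁)) = σ²·(k+1)/(k·n₁).
So n₁ = (1 + 1/k)·((z_{α/2} + z_β)/d)² = 1.500 × (2.634/0.90)².
n₁ = 1.500 × 8.57 = 12.8.
Round up: n₁ = 13, giving n₂ = 2 × 13 = 26.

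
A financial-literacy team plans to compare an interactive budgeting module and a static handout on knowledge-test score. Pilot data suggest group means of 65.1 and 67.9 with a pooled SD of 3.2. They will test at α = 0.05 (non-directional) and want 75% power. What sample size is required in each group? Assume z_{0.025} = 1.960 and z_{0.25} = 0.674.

Cohen's d = |M₁ − M₂| / SD_pooled = |65.1 − 67.9| / 3.2 = 2.8 / 3.2 = 0.875.
For two independent groups with equal n: n = 2·((z_{α/2} + z_β) / d)².
z_{α/2} + z_β = 1.960 + 0.674 = 2.634.
n = 2 × (2.634 / 0.875)² = 2 × 3.010² = 2 × 9.06 = 18.1.
Round up to the next whole participant.

n = 19 per group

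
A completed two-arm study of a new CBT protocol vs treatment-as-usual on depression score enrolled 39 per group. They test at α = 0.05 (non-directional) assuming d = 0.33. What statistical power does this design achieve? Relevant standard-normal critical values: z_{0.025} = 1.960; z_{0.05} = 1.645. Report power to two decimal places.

For two equal groups, power = Φ(d·√(n/2) − z_{α/2}).
d·√(n/2) = 0.33 × √(39/2) = 0.33 × 4.416 = 1.457.
z_β = 1.457 − 1.960 = -0.503.
Power = Φ(-0.503) = 0.308.

power ≈ 0.31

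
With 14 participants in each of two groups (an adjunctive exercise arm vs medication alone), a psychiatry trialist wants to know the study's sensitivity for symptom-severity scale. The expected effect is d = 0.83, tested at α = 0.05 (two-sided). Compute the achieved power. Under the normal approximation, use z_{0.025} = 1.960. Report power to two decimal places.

power ≈ 0.59

For two equal groups, power = Φ(d·√(n/2) − z_{α/2}).
d·√(n/2) = 0.83 × √(14/2) = 0.83 × 2.646 = 2.196.
z_β = 2.196 − 1.960 = 0.236.
Power = Φ(0.236) = 0.593.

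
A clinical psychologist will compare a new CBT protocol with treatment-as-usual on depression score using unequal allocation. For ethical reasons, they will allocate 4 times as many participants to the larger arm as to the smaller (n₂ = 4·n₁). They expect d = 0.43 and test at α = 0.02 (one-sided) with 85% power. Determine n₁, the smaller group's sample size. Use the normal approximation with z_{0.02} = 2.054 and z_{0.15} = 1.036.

With allocation ratio k = n₂/n₁ = 4, Var(x̄₁−x̄₂) = σ²(1/n₁ + 1/(k·n₁)) = σ²·(k+1)/(k·n₁).
So n₁ = (1 + 1/k)·((z_{α} + z_β)/d)² = 1.250 × (3.090/0.43)².
n₁ = 1.250 × 51.64 = 64.5.
Round up: n₁ = 65, giving n₂ = 4 × 65 = 260.

n₁ = 65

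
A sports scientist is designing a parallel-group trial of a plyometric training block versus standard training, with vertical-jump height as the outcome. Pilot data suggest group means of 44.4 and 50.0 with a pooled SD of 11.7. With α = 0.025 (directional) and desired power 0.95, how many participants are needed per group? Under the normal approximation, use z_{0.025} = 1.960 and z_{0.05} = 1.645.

Cohen's d = |M₁ − M₂| / SD_pooled = |44.4 − 50.0| / 11.7 = 5.6 / 11.7 = 0.479.
For two independent groups with equal n: n = 2·((z_{α} + z_β) / d)².
z_{α} + z_β = 1.960 + 1.645 = 3.605.
n = 2 × (3.605 / 0.479)² = 2 × 7.526² = 2 × 56.64 = 113.3.
Round up to the next whole participant.

n = 114 per group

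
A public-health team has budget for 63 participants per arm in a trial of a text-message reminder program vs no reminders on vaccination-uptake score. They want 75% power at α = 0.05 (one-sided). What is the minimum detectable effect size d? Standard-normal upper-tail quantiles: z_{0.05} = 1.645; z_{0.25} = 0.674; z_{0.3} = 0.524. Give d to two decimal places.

For two independent groups of n = 63 each: d_min = (z_{α} + z_β)·√(2/n).
z-sum = 1.645 + 0.674 = 2.319.
d_min = 2.319 × √(2/63) = 2.319 × 0.1782 = 0.413.

d_min ≈ 0.41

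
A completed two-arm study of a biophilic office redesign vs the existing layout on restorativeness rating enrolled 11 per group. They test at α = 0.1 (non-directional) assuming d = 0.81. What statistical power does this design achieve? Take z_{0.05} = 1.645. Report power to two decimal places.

power ≈ 0.60

For two equal groups, power = Φ(d·√(n/2) − z_{α/2}).
d·√(n/2) = 0.81 × √(11/2) = 0.81 × 2.345 = 1.900.
z_β = 1.900 − 1.645 = 0.255.
Power = Φ(0.255) = 0.600.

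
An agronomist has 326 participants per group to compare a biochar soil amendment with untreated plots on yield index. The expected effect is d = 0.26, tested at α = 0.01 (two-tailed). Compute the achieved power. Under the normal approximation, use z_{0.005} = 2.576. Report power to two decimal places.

For two equal groups, power = Φ(d·√(n/2) − z_{α/2}).
d·√(n/2) = 0.26 × √(326/2) = 0.26 × 12.767 = 3.319.
z_β = 3.319 − 2.576 = 0.743.
Power = Φ(0.743) = 0.771.

power ≈ 0.77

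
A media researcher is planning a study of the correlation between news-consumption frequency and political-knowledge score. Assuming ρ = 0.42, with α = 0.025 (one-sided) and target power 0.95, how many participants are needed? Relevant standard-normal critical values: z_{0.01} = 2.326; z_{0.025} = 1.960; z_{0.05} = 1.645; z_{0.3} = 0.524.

Fisher's z: C = ½·ln((1+r)/(1−r)) = ½·ln(2.4483) = 0.4477.
n = ((z_{α} + z_β)/C)² + 3.
(1.960 + 1.645) / 0.4477 = 3.605 / 0.4477 = 8.052.
n = 8.052² + 3 = 64.84 + 3 = 67.8.
Round up.

n = 68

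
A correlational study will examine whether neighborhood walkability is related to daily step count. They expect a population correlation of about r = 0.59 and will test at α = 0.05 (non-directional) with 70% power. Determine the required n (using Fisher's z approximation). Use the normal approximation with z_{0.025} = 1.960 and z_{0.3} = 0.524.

Fisher's z: C = ½·ln((1+r)/(1−r)) = ½·ln(3.8780) = 0.6777.
n = ((z_{α/2} + z_β)/C)² + 3.
(1.960 + 0.524) / 0.6777 = 2.484 / 0.6777 = 3.665.
n = 3.665² + 3 = 13.43 + 3 = 16.4.
Round up.

n = 17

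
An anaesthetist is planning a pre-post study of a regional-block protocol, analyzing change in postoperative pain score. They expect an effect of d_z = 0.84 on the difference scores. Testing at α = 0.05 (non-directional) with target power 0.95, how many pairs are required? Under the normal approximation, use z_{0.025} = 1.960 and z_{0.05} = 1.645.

n = 19 pairs

For a paired (one-sample on differences) test: n = ((z_{α/2} + z_β) / d)².
z_{α/2} + z_β = 1.960 + 1.645 = 3.605.
n = (3.605 / 0.84)² = 4.292² = 18.42.
Round up.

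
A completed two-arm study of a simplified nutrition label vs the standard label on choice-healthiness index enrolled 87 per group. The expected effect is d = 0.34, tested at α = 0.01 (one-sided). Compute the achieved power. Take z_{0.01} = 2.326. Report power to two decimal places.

For two equal groups, power = Φ(d·√(n/2) − z_{α}).
d·√(n/2) = 0.34 × √(87/2) = 0.34 × 6.595 = 2.242.
z_β = 2.242 − 2.326 = -0.084.
Power = Φ(-0.084) = 0.467.

power ≈ 0.47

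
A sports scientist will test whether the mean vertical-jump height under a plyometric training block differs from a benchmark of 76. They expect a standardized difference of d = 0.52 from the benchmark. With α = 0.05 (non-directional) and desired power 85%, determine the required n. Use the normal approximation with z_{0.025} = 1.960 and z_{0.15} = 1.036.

n = 34

For a one-sample test: n = ((z_{α/2} + z_β) / d)².
z_{α/2} + z_β = 1.960 + 1.036 = 2.996.
n = (2.996 / 0.52)² = 5.762² = 33.20.
Round up.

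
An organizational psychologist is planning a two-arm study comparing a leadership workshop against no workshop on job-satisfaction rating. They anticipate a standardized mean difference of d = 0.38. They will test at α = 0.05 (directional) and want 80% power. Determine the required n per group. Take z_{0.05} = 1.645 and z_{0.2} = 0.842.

n = 86 per group

For two independent groups with equal n: n = 2·((z_{α} + z_β) / d)².
z_{α} + z_β = 1.645 + 0.842 = 2.487.
n = 2 × (2.487 / 0.38)² = 2 × 6.545² = 2 × 42.83 = 85.7.
Round up to the next whole participant.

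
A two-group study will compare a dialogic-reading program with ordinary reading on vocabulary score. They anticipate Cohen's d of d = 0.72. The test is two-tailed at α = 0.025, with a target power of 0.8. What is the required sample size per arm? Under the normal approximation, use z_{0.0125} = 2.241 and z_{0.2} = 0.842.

For two independent groups with equal n: n = 2·((z_{α/2} + z_β) / d)².
z_{α/2} + z_β = 2.241 + 0.842 = 3.083.
n = 2 × (3.083 / 0.72)² = 2 × 4.282² = 2 × 18.34 = 36.7.
Round up to the next whole participant.

n = 37 per group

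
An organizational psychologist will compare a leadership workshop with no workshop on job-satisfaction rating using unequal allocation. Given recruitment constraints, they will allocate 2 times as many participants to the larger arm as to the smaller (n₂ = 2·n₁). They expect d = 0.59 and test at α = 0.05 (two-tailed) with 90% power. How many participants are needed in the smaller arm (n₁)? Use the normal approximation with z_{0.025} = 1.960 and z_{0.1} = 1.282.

n₁ = 46

With allocation ratio k = n₂/n₁ = 2, Var(x̄₁−x̄₂) = σ²(1/n₁ + 1/(k·n₁)) = σ²·(k+1)/(k·n₁).
So n₁ = (1 + 1/k)·((z_{α/2} + z_β)/d)² = 1.500 × (3.242/0.59)².
n₁ = 1.500 × 30.19 = 45.3.
Round up: n₁ = 46, giving n₂ = 2 × 46 = 92.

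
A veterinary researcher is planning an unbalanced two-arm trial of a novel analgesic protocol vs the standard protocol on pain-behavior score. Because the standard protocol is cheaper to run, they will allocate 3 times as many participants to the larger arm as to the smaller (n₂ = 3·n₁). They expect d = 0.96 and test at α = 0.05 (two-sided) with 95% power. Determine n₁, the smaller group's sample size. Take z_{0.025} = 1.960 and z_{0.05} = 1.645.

n₁ = 19

With allocation ratio k = n₂/n₁ = 3, Var(x̄₁−x̄₂) = σ²(1/n₁ + 1/(k·n₁)) = σ²·(k+1)/(k·n₁).
So n₁ = (1 + 1/k)·((z_{α/2} + z_β)/d)² = 1.333 × (3.605/0.96)².
n₁ = 1.333 × 14.10 = 18.8.
Round up: n₁ = 19, giving n₂ = 3 × 19 = 57.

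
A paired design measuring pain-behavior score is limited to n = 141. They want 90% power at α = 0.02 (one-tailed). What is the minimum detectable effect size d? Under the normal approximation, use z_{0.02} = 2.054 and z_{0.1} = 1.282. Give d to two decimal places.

d_min ≈ 0.28

For a single sample (or paired design) of n = 141: d_min = (z_{α} + z_β)/√n.
z-sum = 2.054 + 1.282 = 3.336.
d_min = 3.336 / √141 = 3.336 / 11.874 = 0.281.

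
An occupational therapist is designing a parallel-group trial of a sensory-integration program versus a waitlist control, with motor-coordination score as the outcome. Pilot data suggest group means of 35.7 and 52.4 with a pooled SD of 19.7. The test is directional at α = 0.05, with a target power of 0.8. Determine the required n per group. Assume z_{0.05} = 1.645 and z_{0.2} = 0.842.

n = 18 per group

Cohen's d = |M₁ − M₂| / SD_pooled = |35.7 − 52.4| / 19.7 = 16.7 / 19.7 = 0.848.
For two independent groups with equal n: n = 2·((z_{α} + z_β) / d)².
z_{α} + z_β = 1.645 + 0.842 = 2.487.
n = 2 × (2.487 / 0.848)² = 2 × 2.933² = 2 × 8.60 = 17.2.
Round up to the next whole participant.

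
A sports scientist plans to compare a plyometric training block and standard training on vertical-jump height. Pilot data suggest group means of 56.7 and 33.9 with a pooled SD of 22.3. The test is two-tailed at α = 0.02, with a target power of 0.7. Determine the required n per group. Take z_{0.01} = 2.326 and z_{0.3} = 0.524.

Cohen's d = |M₁ − M₂| / SD_pooled = |56.7 − 33.9| / 22.3 = 22.8 / 22.3 = 1.022.
For two independent groups with equal n: n = 2·((z_{α/2} + z_β) / d)².
z_{α/2} + z_β = 2.326 + 0.524 = 2.850.
n = 2 × (2.850 / 1.022)² = 2 × 2.789² = 2 × 7.78 = 15.6.
Round up to the next whole participant.

n = 16 per group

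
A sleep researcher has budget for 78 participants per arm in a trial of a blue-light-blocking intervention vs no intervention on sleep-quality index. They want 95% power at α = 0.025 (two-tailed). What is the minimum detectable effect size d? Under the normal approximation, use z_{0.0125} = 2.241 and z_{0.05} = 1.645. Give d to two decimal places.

d_min ≈ 0.62

For two independent groups of n = 78 each: d_min = (z_{α/2} + z_β)·√(2/n).
z-sum = 2.241 + 1.645 = 3.886.
d_min = 3.886 × √(2/78) = 3.886 × 0.1601 = 0.622.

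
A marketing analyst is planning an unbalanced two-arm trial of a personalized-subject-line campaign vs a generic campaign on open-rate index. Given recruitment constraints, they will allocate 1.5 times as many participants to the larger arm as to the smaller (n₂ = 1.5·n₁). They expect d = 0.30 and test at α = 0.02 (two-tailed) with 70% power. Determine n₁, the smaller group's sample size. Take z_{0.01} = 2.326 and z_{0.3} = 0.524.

With allocation ratio k = n₂/n₁ = 1.5, Var(x̄₁−x̄₂) = σ²(1/n₁ + 1/(k·n₁)) = σ²·(k+1)/(k·n₁).
So n₁ = (1 + 1/k)·((z_{α/2} + z_β)/d)² = 1.667 × (2.850/0.30)².
n₁ = 1.667 × 90.25 = 150.4.
Round up: n₁ = 151, giving n₂ = ⌈1.5 × 151⌉ = ⌈226.5⌉ = 227.

n₁ = 151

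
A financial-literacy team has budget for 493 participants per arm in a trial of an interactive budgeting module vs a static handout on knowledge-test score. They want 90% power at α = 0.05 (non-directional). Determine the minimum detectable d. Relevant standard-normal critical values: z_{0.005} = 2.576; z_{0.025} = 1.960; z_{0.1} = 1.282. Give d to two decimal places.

For two independent groups of n = 493 each: d_min = (z_{α/2} + z_β)·√(2/n).
z-sum = 1.960 + 1.282 = 3.242.
d_min = 3.242 × √(2/493) = 3.242 × 0.0637 = 0.206.

d_min ≈ 0.21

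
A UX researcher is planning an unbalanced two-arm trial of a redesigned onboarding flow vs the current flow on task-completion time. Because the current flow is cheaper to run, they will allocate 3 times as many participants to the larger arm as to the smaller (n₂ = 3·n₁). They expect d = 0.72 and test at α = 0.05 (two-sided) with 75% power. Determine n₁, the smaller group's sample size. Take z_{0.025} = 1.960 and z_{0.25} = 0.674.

n₁ = 18

With allocation ratio k = n₂/n₁ = 3, Var(x̄₁−x̄₂) = σ²(1/n₁ + 1/(k·n₁)) = σ²·(k+1)/(k·n₁).
So n₁ = (1 + 1/k)·((z_{α/2} + z_β)/d)² = 1.333 × (2.634/0.72)².
n₁ = 1.333 × 13.38 = 17.8.
Round up: n₁ = 18, giving n₂ = 3 × 18 = 54.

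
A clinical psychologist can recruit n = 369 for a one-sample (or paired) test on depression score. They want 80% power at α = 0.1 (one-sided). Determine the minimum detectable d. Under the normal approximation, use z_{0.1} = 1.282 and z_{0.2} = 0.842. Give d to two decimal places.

d_min ≈ 0.11

For a single sample (or paired design) of n = 369: d_min = (z_{α} + z_β)/√n.
z-sum = 1.282 + 0.842 = 2.124.
d_min = 2.124 / √369 = 2.124 / 19.209 = 0.111.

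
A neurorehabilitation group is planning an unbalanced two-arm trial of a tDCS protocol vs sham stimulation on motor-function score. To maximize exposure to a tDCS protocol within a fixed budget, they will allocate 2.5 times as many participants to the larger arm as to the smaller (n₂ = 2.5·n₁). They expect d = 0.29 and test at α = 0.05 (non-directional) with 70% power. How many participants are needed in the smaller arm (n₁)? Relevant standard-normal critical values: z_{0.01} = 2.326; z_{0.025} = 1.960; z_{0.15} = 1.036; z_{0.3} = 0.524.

n₁ = 103

With allocation ratio k = n₂/n₁ = 2.5, Var(x̄₁−x̄₂) = σ²(1/n₁ + 1/(k·n₁)) = σ²·(k+1)/(k·n₁).
So n₁ = (1 + 1/k)·((z_{α/2} + z_β)/d)² = 1.400 × (2.484/0.29)².
n₁ = 1.400 × 73.37 = 102.7.
Round up: n₁ = 103, giving n₂ = ⌈2.5 × 103⌉ = ⌈257.5⌉ = 258.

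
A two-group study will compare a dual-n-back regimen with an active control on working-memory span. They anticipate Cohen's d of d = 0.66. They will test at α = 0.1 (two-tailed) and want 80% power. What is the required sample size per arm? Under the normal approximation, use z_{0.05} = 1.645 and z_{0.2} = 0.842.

For two independent groups with equal n: n = 2·((z_{α/2} + z_β) / d)².
z_{α/2} + z_β = 1.645 + 0.842 = 2.487.
n = 2 × (2.487 / 0.66)² = 2 × 3.768² = 2 × 14.20 = 28.4.
Round up to the next whole participant.

n = 29 per group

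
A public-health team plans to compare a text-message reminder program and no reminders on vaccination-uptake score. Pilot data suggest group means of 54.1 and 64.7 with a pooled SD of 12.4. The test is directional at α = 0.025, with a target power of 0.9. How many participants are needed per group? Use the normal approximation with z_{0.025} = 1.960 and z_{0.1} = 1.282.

Cohen's d = |M₁ − M₂| / SD_pooled = |54.1 − 64.7| / 12.4 = 10.6 / 12.4 = 0.855.
For two independent groups with equal n: n = 2·((z_{α} + z_β) / d)².
z_{α} + z_β = 1.960 + 1.282 = 3.242.
n = 2 × (3.242 / 0.855)² = 2 × 3.792² = 2 × 14.38 = 28.8.
Round up to the next whole participant.

n = 29 per group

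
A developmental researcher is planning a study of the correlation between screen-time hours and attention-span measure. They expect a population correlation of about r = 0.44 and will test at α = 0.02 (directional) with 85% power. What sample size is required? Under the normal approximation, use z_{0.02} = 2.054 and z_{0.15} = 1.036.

n = 46

Fisher's z: C = ½·ln((1+r)/(1−r)) = ½·ln(2.5714) = 0.4722.
n = ((z_{α} + z_β)/C)² + 3.
(2.054 + 1.036) / 0.4722 = 3.090 / 0.4722 = 6.544.
n = 6.544² + 3 = 42.82 + 3 = 45.8.
Round up.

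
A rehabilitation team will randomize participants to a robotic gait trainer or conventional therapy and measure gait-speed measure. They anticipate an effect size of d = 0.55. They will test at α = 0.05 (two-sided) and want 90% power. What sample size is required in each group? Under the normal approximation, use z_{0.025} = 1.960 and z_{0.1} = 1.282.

n = 70 per group

For two independent groups with equal n: n = 2·((z_{α/2} + z_β) / d)².
z_{α/2} + z_β = 1.960 + 1.282 = 3.242.
n = 2 × (3.242 / 0.55)² = 2 × 5.895² = 2 × 34.75 = 69.5.
Round up to the next whole participant.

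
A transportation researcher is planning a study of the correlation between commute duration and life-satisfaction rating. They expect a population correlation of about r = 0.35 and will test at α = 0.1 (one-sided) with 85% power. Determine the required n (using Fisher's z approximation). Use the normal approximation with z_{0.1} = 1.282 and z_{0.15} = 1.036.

Fisher's z: C = ½·ln((1+r)/(1−r)) = ½·ln(2.0769) = 0.3654.
n = ((z_{α} + z_β)/C)² + 3.
(1.282 + 1.036) / 0.3654 = 2.318 / 0.3654 = 6.344.
n = 6.344² + 3 = 40.24 + 3 = 43.2.
Round up.

n = 44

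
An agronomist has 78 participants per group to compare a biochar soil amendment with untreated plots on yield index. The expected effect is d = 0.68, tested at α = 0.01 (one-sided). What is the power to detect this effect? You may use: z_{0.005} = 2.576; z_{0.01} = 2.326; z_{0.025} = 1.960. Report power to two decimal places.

For two equal groups, power = Φ(d·√(n/2) − z_{α}).
d·√(n/2) = 0.68 × √(78/2) = 0.68 × 6.245 = 4.247.
z_β = 4.247 − 2.326 = 1.921.
Power = Φ(1.921) = 0.973.

power ≈ 0.97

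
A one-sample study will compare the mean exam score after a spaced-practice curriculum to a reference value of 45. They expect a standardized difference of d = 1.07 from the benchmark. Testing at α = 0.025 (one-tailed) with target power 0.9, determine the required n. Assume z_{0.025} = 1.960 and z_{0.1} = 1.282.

For a one-sample test: n = ((z_{α} + z_β) / d)².
z_{α} + z_β = 1.960 + 1.282 = 3.242.
n = (3.242 / 1.07)² = 3.030² = 9.18.
Round up.

n = 10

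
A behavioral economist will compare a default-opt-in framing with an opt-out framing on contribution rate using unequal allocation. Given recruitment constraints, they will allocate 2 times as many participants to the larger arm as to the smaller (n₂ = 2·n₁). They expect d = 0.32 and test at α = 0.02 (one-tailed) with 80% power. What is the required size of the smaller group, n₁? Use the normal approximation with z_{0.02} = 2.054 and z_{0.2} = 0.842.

n₁ = 123

With allocation ratio k = n₂/n₁ = 2, Var(x̄₁−x̄₂) = σ²(1/n₁ + 1/(k·n₁)) = σ²·(k+1)/(k·n₁).
So n₁ = (1 + 1/k)·((z_{α} + z_β)/d)² = 1.500 × (2.896/0.32)².
n₁ = 1.500 × 81.90 = 122.9.
Round up: n₁ = 123, giving n₂ = 2 × 123 = 246.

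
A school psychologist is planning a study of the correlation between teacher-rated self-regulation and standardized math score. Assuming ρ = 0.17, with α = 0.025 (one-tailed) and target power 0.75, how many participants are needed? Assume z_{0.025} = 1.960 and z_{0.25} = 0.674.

n = 239

Fisher's z: C = ½·ln((1+r)/(1−r)) = ½·ln(1.4096) = 0.1717.
n = ((z_{α} + z_β)/C)² + 3.
(1.960 + 0.674) / 0.1717 = 2.634 / 0.1717 = 15.341.
n = 15.341² + 3 = 235.34 + 3 = 238.3.
Round up.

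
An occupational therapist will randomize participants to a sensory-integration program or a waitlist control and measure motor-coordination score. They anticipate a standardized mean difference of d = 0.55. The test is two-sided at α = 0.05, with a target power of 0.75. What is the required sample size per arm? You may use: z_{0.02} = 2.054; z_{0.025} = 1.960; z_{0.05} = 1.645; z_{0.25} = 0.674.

For two independent groups with equal n: n = 2·((z_{α/2} + z_β) / d)².
z_{α/2} + z_β = 1.960 + 0.674 = 2.634.
n = 2 × (2.634 / 0.55)² = 2 × 4.789² = 2 × 22.94 = 45.9.
Round up to the next whole participant.

n = 46 per group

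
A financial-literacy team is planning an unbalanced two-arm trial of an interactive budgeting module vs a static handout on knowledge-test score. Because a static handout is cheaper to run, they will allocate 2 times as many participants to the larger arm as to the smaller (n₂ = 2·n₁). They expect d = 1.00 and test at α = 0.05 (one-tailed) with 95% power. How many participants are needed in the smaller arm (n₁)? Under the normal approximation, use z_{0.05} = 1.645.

n₁ = 17

With allocation ratio k = n₂/n₁ = 2, Var(x̄₁−x̄₂) = σ²(1/n₁ + 1/(k·n₁)) = σ²·(k+1)/(k·n₁).
So n₁ = (1 + 1/k)·((z_{α} + z_β)/d)² = 1.500 × (3.290/1.00)².
n₁ = 1.500 × 10.82 = 16.2.
Round up: n₁ = 17, giving n₂ = 2 × 17 = 34.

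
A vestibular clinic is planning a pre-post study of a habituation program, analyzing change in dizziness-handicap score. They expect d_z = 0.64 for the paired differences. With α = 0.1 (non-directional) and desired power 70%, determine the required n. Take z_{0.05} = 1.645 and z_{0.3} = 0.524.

For a paired (one-sample on differences) test: n = ((z_{α/2} + z_β) / d)².
z_{α/2} + z_β = 1.645 + 0.524 = 2.169.
n = (2.169 / 0.64)² = 3.389² = 11.49.
Round up.

n = 12 pairs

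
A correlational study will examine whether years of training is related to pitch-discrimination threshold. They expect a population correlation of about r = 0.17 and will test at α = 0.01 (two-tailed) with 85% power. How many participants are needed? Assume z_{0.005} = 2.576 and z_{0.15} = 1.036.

Fisher's z: C = ½·ln((1+r)/(1−r)) = ½·ln(1.4096) = 0.1717.
n = ((z_{α/2} + z_β)/C)² + 3.
(2.576 + 1.036) / 0.1717 = 3.612 / 0.1717 = 21.037.
n = 21.037² + 3 = 442.54 + 3 = 445.5.
Round up.

n = 446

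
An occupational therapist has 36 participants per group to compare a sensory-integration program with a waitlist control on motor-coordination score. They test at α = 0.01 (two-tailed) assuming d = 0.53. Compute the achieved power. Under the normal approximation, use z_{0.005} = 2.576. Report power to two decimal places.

For two equal groups, power = Φ(d·√(n/2) − z_{α/2}).
d·√(n/2) = 0.53 × √(36/2) = 0.53 × 4.243 = 2.249.
z_β = 2.249 − 2.576 = -0.327.
Power = Φ(-0.327) = 0.372.

power ≈ 0.37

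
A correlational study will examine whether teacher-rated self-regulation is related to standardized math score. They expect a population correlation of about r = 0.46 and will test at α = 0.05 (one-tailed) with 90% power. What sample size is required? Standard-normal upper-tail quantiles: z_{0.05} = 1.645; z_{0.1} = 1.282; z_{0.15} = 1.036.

n = 38

Fisher's z: C = ½·ln((1+r)/(1−r)) = ½·ln(2.7037) = 0.4973.
n = ((z_{α} + z_β)/C)² + 3.
(1.645 + 1.282) / 0.4973 = 2.927 / 0.4973 = 5.886.
n = 5.886² + 3 = 34.64 + 3 = 37.6.
Round up.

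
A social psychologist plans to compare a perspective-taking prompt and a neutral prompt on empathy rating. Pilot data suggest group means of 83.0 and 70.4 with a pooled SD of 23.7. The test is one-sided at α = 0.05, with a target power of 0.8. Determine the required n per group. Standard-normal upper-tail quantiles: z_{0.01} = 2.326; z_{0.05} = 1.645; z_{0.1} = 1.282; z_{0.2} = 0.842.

Cohen's d = |M₁ − M₂| / SD_pooled = |83.0 − 70.4| / 23.7 = 12.6 / 23.7 = 0.532.
For two independent groups with equal n: n = 2·((z_{α} + z_β) / d)².
z_{α} + z_β = 1.645 + 0.842 = 2.487.
n = 2 × (2.487 / 0.532)² = 2 × 4.675² = 2 × 21.85 = 43.7.
Round up to the next whole participant.

n = 44 per group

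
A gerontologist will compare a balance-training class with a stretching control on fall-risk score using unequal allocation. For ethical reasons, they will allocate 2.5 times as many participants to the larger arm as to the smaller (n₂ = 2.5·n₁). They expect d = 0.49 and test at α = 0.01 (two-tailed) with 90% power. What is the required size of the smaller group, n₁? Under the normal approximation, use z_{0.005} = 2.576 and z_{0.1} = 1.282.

With allocation ratio k = n₂/n₁ = 2.5, Var(x̄₁−x̄₂) = σ²(1/n₁ + 1/(k·n₁)) = σ²·(k+1)/(k·n₁).
So n₁ = (1 + 1/k)·((z_{α/2} + z_β)/d)² = 1.400 × (3.858/0.49)².
n₁ = 1.400 × 61.99 = 86.8.
Round up: n₁ = 87, giving n₂ = ⌈2.5 × 87⌉ = ⌈217.5⌉ = 218.

n₁ = 87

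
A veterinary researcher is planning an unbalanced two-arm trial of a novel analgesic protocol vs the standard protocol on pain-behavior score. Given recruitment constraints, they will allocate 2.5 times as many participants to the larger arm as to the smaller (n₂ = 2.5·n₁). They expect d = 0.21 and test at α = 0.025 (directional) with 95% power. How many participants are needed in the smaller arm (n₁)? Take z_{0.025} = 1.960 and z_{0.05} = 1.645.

With allocation ratio k = n₂/n₁ = 2.5, Var(x̄₁−x̄₂) = σ²(1/n₁ + 1/(k·n₁)) = σ²·(k+1)/(k·n₁).
So n₁ = (1 + 1/k)·((z_{α} + z_β)/d)² = 1.400 × (3.605/0.21)².
n₁ = 1.400 × 294.69 = 412.6.
Round up: n₁ = 413, giving n₂ = ⌈2.5 × 413⌉ = ⌈1032.5⌉ = 1033.

n₁ = 413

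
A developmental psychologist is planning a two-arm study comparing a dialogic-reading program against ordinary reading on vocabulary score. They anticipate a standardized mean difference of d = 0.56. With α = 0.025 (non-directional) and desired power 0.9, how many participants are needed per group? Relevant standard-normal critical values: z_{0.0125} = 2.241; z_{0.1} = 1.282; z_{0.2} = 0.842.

n = 80 per group

For two independent groups with equal n: n = 2·((z_{α/2} + z_β) / d)².
z_{α/2} + z_β = 2.241 + 1.282 = 3.523.
n = 2 × (3.523 / 0.56)² = 2 × 6.291² = 2 × 39.58 = 79.2.
Round up to the next whole participant.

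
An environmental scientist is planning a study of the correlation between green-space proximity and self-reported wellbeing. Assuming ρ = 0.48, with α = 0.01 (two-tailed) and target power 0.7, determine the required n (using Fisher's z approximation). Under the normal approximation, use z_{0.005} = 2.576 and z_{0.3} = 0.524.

Fisher's z: C = ½·ln((1+r)/(1−r)) = ½·ln(2.8462) = 0.5230.
n = ((z_{α/2} + z_β)/C)² + 3.
(2.576 + 0.524) / 0.5230 = 3.100 / 0.5230 = 5.927.
n = 5.927² + 3 = 35.13 + 3 = 38.1.
Round up.

n = 39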